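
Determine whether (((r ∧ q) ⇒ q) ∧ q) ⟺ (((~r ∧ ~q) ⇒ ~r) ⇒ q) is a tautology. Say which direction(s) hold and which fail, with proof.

(⟹) Assume the antecedent. If q is true, ((~r ∧ ~q) ⇒ ~r) ⇒ q reduces to true regardless of the other variables. If q is false, the antecedent cannot hold. Either way ((~r ∧ ~q) ⇒ ~r) ⇒ q holds.

(⟸) Assume the antecedent. If q is true, ((r ∧ q) ⇒ q) ∧ q reduces to true regardless of the other variables. If q is false, the antecedent cannot hold. Either way ((r ∧ q) ⇒ q) ∧ q holds.

Equivalent; both directions hold.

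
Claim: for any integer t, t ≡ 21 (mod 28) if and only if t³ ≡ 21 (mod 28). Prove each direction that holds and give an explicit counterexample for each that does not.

Both directions hold; the statement is true.

Converse. Suppose t³ ≡ 21 (mod 28). The only residue r in {0, …, 27} with r³ ≡ 21 (mod 28) is r = 21, so t ≡ 21 (mod 28).

Forward direction. Suppose t ≡ 21 (mod 28). Write t = 28j + 21. Then (28j + 21)³ = 21952j³ + 49392j² + 37044j + 9261 = 28(784j³ + 1764j² + 1323j + 330) + 21, so t³ ≡ 21 (mod 28).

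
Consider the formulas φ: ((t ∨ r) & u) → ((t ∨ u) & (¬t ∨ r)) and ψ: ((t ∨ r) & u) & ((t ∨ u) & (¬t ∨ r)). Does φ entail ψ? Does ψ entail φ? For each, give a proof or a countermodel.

(←) Assume the antecedent. If u is true, the antecedent forces (u = T, t = F, r = T) or (u = T, t = T, r = T), and the consequent holds there. If u is false, the antecedent cannot hold. Either way the consequent holds.

(→) This fails. Under u = F, t = F, r = F, the left side is true but the right side is false.

Only the reverse direction holds.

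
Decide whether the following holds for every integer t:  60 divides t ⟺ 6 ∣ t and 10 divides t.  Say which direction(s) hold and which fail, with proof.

Not equivalent: only (⇒) holds.

[⇒] If 60 ∣ t, write t = 60q. Since 60 = 10·6, t = 6·(10q), so 6 ∣ t; and since 60 = 6·10, t = 10·(6q), so 10 ∣ t.

[⇐] This fails: take t = 30. Both 6 ∣ 30 and 10 ∣ 30, yet 30 is not a multiple of 60 (since 30 = 0·60 + 30), so 60 ∤ 30.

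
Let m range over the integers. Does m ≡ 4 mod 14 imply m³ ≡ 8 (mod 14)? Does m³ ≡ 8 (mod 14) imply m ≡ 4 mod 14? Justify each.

(⟹) Suppose m ≡ 4 mod 14. Write m = 14j + 4. Then (14j + 4)³ = 2744j³ + 2352j² + 672j + 64 = 14(196j³ + 168j² + 48j + 4) + 8, so m³ ≡ 8 (mod 14).

(⟸) This fails: take m = 2. Then 2³ = 8 ≡ 8 (mod 14), yet 2 ≡ 2 (mod 14), not 4.

(⇒) holds; (⇐) fails.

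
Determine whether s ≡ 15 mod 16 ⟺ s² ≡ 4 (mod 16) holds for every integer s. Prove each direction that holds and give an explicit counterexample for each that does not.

(→) This fails: take s = 15. Then 15 ≡ 15 (mod 16), but 15² = 225 ≡ 1 (mod 16), not 4.

(←) This fails: take s = 2. Then 2² = 4 ≡ 4 (mod 16), yet 2 ≡ 2 (mod 16), not 15.

(⇒) fails and (⇐) fails.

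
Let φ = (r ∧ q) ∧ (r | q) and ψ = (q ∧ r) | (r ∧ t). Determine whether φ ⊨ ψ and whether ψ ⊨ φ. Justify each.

Only the forward direction holds.

[⇒] Assume the antecedent. If r is true, the antecedent forces (r = T, t = F, q = T) or (r = T, t = T, q = T), and (q ∧ r) | (r ∧ t) holds there. If r is false, the antecedent cannot hold. Either way (q ∧ r) | (r ∧ t) holds.

[⇐] This fails. Under r = T, t = T, q = F, the left side is false but the right side is true.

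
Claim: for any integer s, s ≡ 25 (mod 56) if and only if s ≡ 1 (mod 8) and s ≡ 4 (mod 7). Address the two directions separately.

(⟸) If s ≡ 1 (mod 8) and s ≡ 4 (mod 7), then by the Chinese remainder theorem s ≡ 25 (mod 56). This is exactly s ≡ 25 (mod 56).

(⟹) Suppose s ≡ 25 (mod 56); write s = 56j + 25. Since 8 ∣ 56, reducing mod 8 gives s ≡ 25 ≡ 1 (mod 8); since 7 ∣ 56, reducing mod 7 gives s ≡ 25 ≡ 4 (mod 7).

Both directions hold; the statement is true.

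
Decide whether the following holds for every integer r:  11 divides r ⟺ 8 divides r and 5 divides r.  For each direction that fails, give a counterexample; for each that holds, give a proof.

(→) This fails: take r = 11. Certainly 11 ∣ 11, but 8 ∤ 11.

(←) This fails: take r = 40. Both 8 ∣ 40 and 5 ∣ 40, yet 40 is not a multiple of 11 (since 40 = 3·11 + 7), so 11 ∤ 40.

Neither direction holds.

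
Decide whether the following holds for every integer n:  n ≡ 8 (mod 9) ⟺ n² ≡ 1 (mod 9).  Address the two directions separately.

Only the forward implication holds.

(→) Suppose n ≡ 8 (mod 9). Write n = 9j + 8. Then (9j + 8)² = 81j² + 144j + 64 = 9(9j² + 16j + 7) + 1, so n² ≡ 1 (mod 9).

(←) This fails: take n = 1. Then 1² = 1 ≡ 1 (mod 9), yet 1 ≡ 1 (mod 9), not 8.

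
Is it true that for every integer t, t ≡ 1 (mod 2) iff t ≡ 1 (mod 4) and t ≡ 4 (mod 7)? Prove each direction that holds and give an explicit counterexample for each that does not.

(⇒) This fails: t = 1 gives 1 ≡ 1 (mod 2) but 1 ≡ 1 (mod 7), so the conjunction on the right does not hold.

(⇐) Conversely, if t ≡ 1 (mod 4) and t ≡ 4 (mod 7), then by the Chinese remainder theorem t ≡ 25 (mod 28). Since 25 ≡ 1 (mod 2) and 2 ∣ 28, we get t ≡ 1 (mod 2).

Not equivalent: only (⇐) holds.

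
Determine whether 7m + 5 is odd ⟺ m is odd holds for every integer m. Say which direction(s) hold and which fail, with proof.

(⇒) fails and (⇐) fails.

Forward direction. This fails: m = 2 gives 7m + 5 = 19, which is odd, but 2 is even, not odd.

Converse. This also fails: m = 3 is odd, but 7m + 5 = 26 is even, not odd.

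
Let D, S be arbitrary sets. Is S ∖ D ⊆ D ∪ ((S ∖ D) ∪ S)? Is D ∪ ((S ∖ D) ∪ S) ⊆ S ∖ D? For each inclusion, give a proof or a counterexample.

Forward inclusion. Let x ∈ S ∖ D. Then x ∈ S and x ∉ D, from which x ∈ D ∪ ((S ∖ D) ∪ S).

Reverse inclusion. This inclusion fails. Take D = {1}, S = ∅; then 1 ∈ D ∪ ((S ∖ D) ∪ S) but 1 ∉ S ∖ D.

Only the forward inclusion holds.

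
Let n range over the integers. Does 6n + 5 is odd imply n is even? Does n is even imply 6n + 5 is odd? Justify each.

(→) This fails: take n = 5. Then 6n + 5 = 35, which is odd, yet n = 5 is odd, not even.

(←) Suppose n is even. Since 6 is even, 6n is even for every n, so 6n + 5 has the same parity as 5, which is odd. Hence 6n + 5 is odd.

Not equivalent: only (⇐) holds.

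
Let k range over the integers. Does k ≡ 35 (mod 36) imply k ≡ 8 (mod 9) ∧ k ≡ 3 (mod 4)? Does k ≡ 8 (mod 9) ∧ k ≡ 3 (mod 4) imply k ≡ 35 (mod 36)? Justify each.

(⇒) Suppose k ≡ 35 (mod 36); write k = 36j + 35. Since 9 ∣ 36, reducing mod 9 gives k ≡ 35 ≡ 8 (mod 9); since 4 ∣ 36, reducing mod 4 gives k ≡ 35 ≡ 3 (mod 4).

(⇐) Conversely, if k ≡ 8 (mod 9) and k ≡ 3 (mod 4), then by the Chinese remainder theorem k ≡ 35 (mod 36). This is exactly k ≡ 35 (mod 36).

Equivalent; both directions hold.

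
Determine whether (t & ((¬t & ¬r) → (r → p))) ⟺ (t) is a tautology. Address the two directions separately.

Both implications hold.

(→) Assume the antecedent. If r is true, the antecedent forces (r = T, t = T, p = F) or (r = T, t = T, p = T), and t holds there. If r is false, the antecedent forces (r = F, t = T, p = F) or (r = F, t = T, p = T), and t holds there. Either way t holds.

(←) Assume the antecedent. If r is true, the antecedent forces (r = T, t = T, p = F) or (r = T, t = T, p = T), and t & ((¬t & ¬r) → (r → p)) holds there. If r is false, the antecedent forces (r = F, t = T, p = F) or (r = F, t = T, p = T), and t & ((¬t & ¬r) → (r → p)) holds there. Either way t & ((¬t & ¬r) → (r → p)) holds.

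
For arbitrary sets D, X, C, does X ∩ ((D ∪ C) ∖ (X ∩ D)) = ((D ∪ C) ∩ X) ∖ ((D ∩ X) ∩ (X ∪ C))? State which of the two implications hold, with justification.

The two sets are equal.

Forward inclusion. Let x ∈ X ∩ ((D ∪ C) ∖ (X ∩ D)). Then x ∈ X ∩ C and x ∉ D, from which x ∈ ((D ∪ C) ∩ X) ∖ ((D ∩ X) ∩ (X ∪ C)).

Reverse inclusion. Let x ∈ ((D ∪ C) ∩ X) ∖ ((D ∩ X) ∩ (X ∪ C)). Then x ∈ X ∩ C and x ∉ D, from which x ∈ X ∩ ((D ∪ C) ∖ (X ∩ D)).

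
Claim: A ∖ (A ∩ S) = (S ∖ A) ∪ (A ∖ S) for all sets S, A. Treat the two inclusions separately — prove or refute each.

The sets are not equal: only the forward inclusion holds.

(⊆) Let x ∈ A ∖ (A ∩ S). Then x ∈ A and x ∉ S, from which x ∈ (S ∖ A) ∪ (A ∖ S).

(⊇) This inclusion fails. Take S = {1}, A = ∅; then 1 ∈ (S ∖ A) ∪ (A ∖ S) but 1 ∉ A ∖ (A ∩ S).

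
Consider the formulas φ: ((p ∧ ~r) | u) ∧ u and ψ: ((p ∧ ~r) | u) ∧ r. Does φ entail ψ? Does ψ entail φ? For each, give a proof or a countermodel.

[⇒] This fails. Under p = F, r = F, u = T, the left side is true but the right side is false.

[⇐] Assume the antecedent. If p is true, the antecedent forces (p = T, r = T, u = T), and ((p ∧ ~r) | u) ∧ u holds there. If p is false, the antecedent forces (p = F, r = T, u = T), and ((p ∧ ~r) | u) ∧ u holds there. Either way ((p ∧ ~r) | u) ∧ u holds.

Not equivalent: only (⇐) holds.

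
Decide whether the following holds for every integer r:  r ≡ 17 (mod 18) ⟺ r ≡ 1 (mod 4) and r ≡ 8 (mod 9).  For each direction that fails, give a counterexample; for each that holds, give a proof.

The forward direction fails; the converse holds.

Forward direction. This fails: r = 35 gives 35 ≡ 17 (mod 18) but 35 ≡ 3 (mod 4), so the conjunction on the right does not hold.

Converse. If r ≡ 1 (mod 4) and r ≡ 8 (mod 9), then by the Chinese remainder theorem r ≡ 17 (mod 36). Since 17 ≡ 17 (mod 18) and 18 ∣ 36, we get r ≡ 17 (mod 18).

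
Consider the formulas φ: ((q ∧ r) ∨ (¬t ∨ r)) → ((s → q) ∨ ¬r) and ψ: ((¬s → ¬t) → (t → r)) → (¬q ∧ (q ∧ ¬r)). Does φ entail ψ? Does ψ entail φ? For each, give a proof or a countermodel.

Only the converse holds.

Forward direction. This fails. Under q = F, s = F, t = F, r = F, the left side is true but the right side is false.

Converse. Assume the antecedent. If q is true, the consequent reduces to true regardless of the other variables. If q is false, the antecedent forces (q = F, s = T, t = T, r = F), and the consequent holds there. Either way the consequent holds.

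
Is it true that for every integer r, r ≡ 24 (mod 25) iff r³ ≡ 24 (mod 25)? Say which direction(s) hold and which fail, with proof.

Converse. Suppose r³ ≡ 24 (mod 25). The only residue r in {0, …, 24} with r³ ≡ 24 (mod 25) is r = 24, so r ≡ 24 (mod 25).

Forward direction. Suppose r ≡ 24 (mod 25). Write r = 25j + 24. Then (25j + 24)³ = 15625j³ + 45000j² + 43200j + 13824 = 25(625j³ + 1800j² + 1728j + 552) + 24, so r³ ≡ 24 (mod 25).

The biconditional holds.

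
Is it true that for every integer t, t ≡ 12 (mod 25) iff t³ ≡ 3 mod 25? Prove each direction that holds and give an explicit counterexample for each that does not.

(⟹) Suppose t ≡ 12 (mod 25). Write t = 25j + 12. Then (25j + 12)³ = 15625j³ + 22500j² + 10800j + 1728 = 25(625j³ + 900j² + 432j + 69) + 3, so t³ ≡ 3 (mod 25).

(⟸) Conversely, suppose t³ ≡ 3 (mod 25). The only residue r in {0, …, 24} with r³ ≡ 3 (mod 25) is r = 12, so t ≡ 12 (mod 25).

Both implications hold.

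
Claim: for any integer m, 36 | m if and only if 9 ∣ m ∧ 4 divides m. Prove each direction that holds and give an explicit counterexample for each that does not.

Both directions hold; the statement is true.

Forward direction. If 36 ∣ m, write m = 36q. Since 36 = 4·9, m = 9·(4q), so 9 ∣ m; and since 36 = 9·4, m = 4·(9q), so 4 ∣ m.

Converse. Suppose 9 ∣ m and 4 ∣ m. Any common multiple of 9 and 4 is a multiple of their lcm; here gcd(9, 4) = 1, so lcm(9, 4) = 9·4 = 36, so 36 ∣ m.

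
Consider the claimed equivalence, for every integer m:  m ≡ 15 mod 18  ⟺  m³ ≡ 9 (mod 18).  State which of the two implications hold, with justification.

[⇐] This fails: take m = 3. Then 3³ = 27 ≡ 9 (mod 18), yet 3 ≡ 3 (mod 18), not 15.

[⇒] Suppose m ≡ 15 mod 18. Write m = 18j + 15. Then (18j + 15)³ = 5832j³ + 14580j² + 12150j + 3375 = 18(324j³ + 810j² + 675j + 187) + 9, so m³ ≡ 9 (mod 18).

(⇒) holds; (⇐) fails.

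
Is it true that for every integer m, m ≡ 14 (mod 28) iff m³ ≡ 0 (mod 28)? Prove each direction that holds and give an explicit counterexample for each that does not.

(⇒) Suppose m ≡ 14 (mod 28). Write m = 28j + 14. Then (28j + 14)³ = 21952j³ + 32928j² + 16464j + 2744 = 28(784j³ + 1176j² + 588j + 98) + 0, so m³ ≡ 0 (mod 28).

(⇐) This fails: take m = 0. Then 0³ = 0 ≡ 0 (mod 28), yet 0 ≡ 0 (mod 28), not 14.

Not equivalent: only (⇒) holds.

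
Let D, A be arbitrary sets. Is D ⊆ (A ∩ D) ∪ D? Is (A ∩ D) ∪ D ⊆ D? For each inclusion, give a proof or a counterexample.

The two sets are equal.

(⟹) Let x ∈ D. Then either x ∈ D and x ∉ A; or x ∈ D ∩ A. In each case x ∈ (A ∩ D) ∪ D, so D ⊆ (A ∩ D) ∪ D.

(⟸) Let x ∈ (A ∩ D) ∪ D. Then either x ∈ D and x ∉ A; or x ∈ D ∩ A. In each case x ∈ D, so (A ∩ D) ∪ D ⊆ D.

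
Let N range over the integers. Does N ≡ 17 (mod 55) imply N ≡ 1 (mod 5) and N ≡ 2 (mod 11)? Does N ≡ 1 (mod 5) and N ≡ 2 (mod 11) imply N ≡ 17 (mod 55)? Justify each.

Neither direction holds.

(⇒) This fails: N = 17 gives 17 ≡ 17 (mod 55) but 17 ≡ 2 (mod 5), so the conjunction on the right does not hold.

(⇐) This fails: N = 46 satisfies both congruences on the right (46 ≡ 1 mod 5 and 46 ≡ 2 mod 11) yet 46 ≡ 46 (mod 55), not 17.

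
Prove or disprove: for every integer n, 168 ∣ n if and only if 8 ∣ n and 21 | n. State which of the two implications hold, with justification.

Equivalent; both directions hold.

(⇒) If 168 ∣ n, write n = 168q. Since 168 = 21·8, n = 8·(21q), so 8 ∣ n; and since 168 = 8·21, n = 21·(8q), so 21 ∣ n.

(⇐) Suppose 8 ∣ n and 21 ∣ n. Any common multiple of 8 and 21 is a multiple of their lcm; here gcd(8, 21) = 1, so lcm(8, 21) = 8·21 = 168, so 168 ∣ n.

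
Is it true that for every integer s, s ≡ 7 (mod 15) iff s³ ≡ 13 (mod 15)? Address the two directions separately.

(⇒) Suppose s ≡ 7 (mod 15). Write s = 15j + 7. Then (15j + 7)³ = 3375j³ + 4725j² + 2205j + 343 = 15(225j³ + 315j² + 147j + 22) + 13, so s³ ≡ 13 (mod 15).

(⇐) Conversely, suppose s³ ≡ 13 (mod 15). The only residue r in {0, …, 14} with r³ ≡ 13 (mod 15) is r = 7, so s ≡ 7 (mod 15).

Both implications hold.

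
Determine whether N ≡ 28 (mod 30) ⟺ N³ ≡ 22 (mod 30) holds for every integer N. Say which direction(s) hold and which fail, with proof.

Equivalent; both directions hold.

(⇒) Suppose N ≡ 28 (mod 30). Write N = 30j + 28. Then (30j + 28)³ = 27000j³ + 75600j² + 70560j + 21952 = 30(900j³ + 2520j² + 2352j + 731) + 22, so N³ ≡ 22 (mod 30).

(⇐) Conversely, suppose N³ ≡ 22 (mod 30). The only residue r in {0, …, 29} with r³ ≡ 22 (mod 30) is r = 28, so N ≡ 28 (mod 30).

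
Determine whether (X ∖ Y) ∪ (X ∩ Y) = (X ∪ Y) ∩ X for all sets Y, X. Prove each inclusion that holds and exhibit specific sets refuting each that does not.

Forward inclusion. Let x ∈ (X ∖ Y) ∪ (X ∩ Y). Then either x ∈ X and x ∉ Y; or x ∈ Y ∩ X. In each case x ∈ (X ∪ Y) ∩ X, so (X ∖ Y) ∪ (X ∩ Y) ⊆ (X ∪ Y) ∩ X.

Reverse inclusion. Let x ∈ (X ∪ Y) ∩ X. Then either x ∈ X and x ∉ Y; or x ∈ Y ∩ X. In each case x ∈ (X ∖ Y) ∪ (X ∩ Y), so (X ∪ Y) ∩ X ⊆ (X ∖ Y) ∪ (X ∩ Y).

The two sets are equal.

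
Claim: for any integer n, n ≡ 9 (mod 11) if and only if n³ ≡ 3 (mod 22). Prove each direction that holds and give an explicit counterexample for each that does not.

(⇒) fails; (⇐) holds.

(⟹) This fails: take n = 20. Then 20 ≡ 9 (mod 11), but 20³ = 8000 ≡ 14 (mod 22), not 3.

(⟸) Conversely, the residues r modulo 22 with r³ ≡ 3 (mod 22) are exactly {9}, and each is ≡ 9 (mod 11).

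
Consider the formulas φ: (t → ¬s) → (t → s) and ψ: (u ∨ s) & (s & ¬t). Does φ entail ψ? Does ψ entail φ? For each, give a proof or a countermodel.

(⇒) fails; (⇐) holds.

(⟹) This fails. Under t = F, u = F, s = F, the left side is true but the right side is false.

(⟸) Assume the antecedent. If t is true, the antecedent cannot hold. If t is false, (t → ¬s) → (t → s) reduces to true regardless of the other variables. Either way (t → ¬s) → (t → s) holds.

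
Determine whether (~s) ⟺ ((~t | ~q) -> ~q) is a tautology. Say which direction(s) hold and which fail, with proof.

[⇒] This fails. Under s = F, t = F, q = T, the left side is true but the right side is false.

[⇐] This fails. Under s = T, t = F, q = F, the left side is false but the right side is true.

Neither implication holds.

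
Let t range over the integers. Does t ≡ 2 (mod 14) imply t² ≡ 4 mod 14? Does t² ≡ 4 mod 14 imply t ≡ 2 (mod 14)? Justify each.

(⟹) Suppose t ≡ 2 (mod 14). Write t = 14j + 2. Then (14j + 2)² = 196j² + 56j + 4 = 14(14j² + 4j) + 4, so t² ≡ 4 (mod 14).

(⟸) This fails: take t = 12. Then 12² = 144 ≡ 4 (mod 14), yet 12 ≡ 12 (mod 14), not 2.

Not equivalent: only (⇒) holds.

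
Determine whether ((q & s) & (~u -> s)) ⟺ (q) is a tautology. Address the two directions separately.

[⇐] This fails. Under s = F, q = T, u = F, the left side is false but the right side is true.

[⇒] Assume the antecedent. If s is true, the antecedent forces (s = T, q = T, u = F) or (s = T, q = T, u = T), and q holds there. If s is false, the antecedent cannot hold. Either way q holds.

Only the forward implication holds.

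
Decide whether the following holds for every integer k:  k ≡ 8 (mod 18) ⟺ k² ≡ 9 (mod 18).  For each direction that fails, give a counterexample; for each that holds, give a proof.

(⇒) fails and (⇐) fails.

(→) This fails: take k = 8. Then 8 ≡ 8 (mod 18), but 8² = 64 ≡ 10 (mod 18), not 9.

(←) This fails: take k = 3. Then 3² = 9 ≡ 9 (mod 18), yet 3 ≡ 3 (mod 18), not 8.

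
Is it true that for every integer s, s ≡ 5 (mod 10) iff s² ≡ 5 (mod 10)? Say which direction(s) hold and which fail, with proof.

Forward direction. Suppose s ≡ 5 (mod 10). Write s = 10j + 5. Then (10j + 5)² = 100j² + 100j + 25 = 10(10j² + 10j + 2) + 5, so s² ≡ 5 (mod 10).

Converse. For the converse, argue contrapositively. If s ≢ 5 (mod 10), then s is congruent to one of 0, 1, 2, 3, 4, 6, 7, 8, 9 modulo 10, and these give s² ≡ 0, 1, 4, 9, 6, 6, 9, 4, 1 respectively — never 5.

Both directions hold.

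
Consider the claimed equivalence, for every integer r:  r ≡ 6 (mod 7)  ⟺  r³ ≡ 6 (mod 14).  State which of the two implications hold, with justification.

(⇒) This fails: take r = 13. Then 13 ≡ 6 (mod 7), but 13³ = 2197 ≡ 13 (mod 14), not 6.

(⇐) This fails: take r = 10. Then 10³ = 1000 ≡ 6 (mod 14), yet 10 ≡ 3 (mod 7), not 6.

Neither direction holds.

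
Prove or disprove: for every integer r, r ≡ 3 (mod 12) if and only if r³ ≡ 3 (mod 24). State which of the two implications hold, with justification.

Only the reverse direction holds.

(⇐) The residues r modulo 24 with r³ ≡ 3 (mod 24) are exactly {3}, and each is ≡ 3 (mod 12).

(⇒) This fails: take r = 15. Then 15 ≡ 3 (mod 12), but 15³ = 3375 ≡ 15 (mod 24), not 3.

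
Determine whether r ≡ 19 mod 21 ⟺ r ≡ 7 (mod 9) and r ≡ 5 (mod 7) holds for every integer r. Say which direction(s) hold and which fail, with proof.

[⇒] This fails: r = 40 gives 40 ≡ 19 (mod 21) but 40 ≡ 4 (mod 9), so the conjunction on the right does not hold.

[⇐] Conversely, if r ≡ 7 (mod 9) and r ≡ 5 (mod 7), then by the Chinese remainder theorem r ≡ 61 (mod 63). Since 61 ≡ 19 (mod 21) and 21 ∣ 63, we get r ≡ 19 (mod 21).

Only the reverse direction holds.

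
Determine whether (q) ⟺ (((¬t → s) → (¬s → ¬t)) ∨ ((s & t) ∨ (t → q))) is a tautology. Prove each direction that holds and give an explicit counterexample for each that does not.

[⇒] Assume the antecedent. If q is true, the consequent reduces to true regardless of the other variables. If q is false, the antecedent cannot hold. Either way the consequent holds.

[⇐] This fails. Under q = F, t = F, s = F, the left side is false but the right side is true.

(⇒) holds; (⇐) fails.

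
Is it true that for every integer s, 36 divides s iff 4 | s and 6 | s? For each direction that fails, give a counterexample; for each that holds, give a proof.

Forward direction. If 36 ∣ s, write s = 36q. Since 36 = 9·4, s = 4·(9q), so 4 ∣ s; and since 36 = 6·6, s = 6·(6q), so 6 ∣ s.

Converse. This fails: take s = 12. Both 4 ∣ 12 and 6 ∣ 12, yet 12 is not a multiple of 36 (since 12 = 0·36 + 12), so 36 ∤ 12.

Only the forward direction holds.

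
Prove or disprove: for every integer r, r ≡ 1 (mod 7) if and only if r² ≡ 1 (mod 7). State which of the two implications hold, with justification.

The forward direction holds; the converse fails.

(→) Suppose r ≡ 1 (mod 7). Write r = 7j + 1. Then (7j + 1)² = 49j² + 14j + 1 = 7(7j² + 2j) + 1, so r² ≡ 1 (mod 7).

(←) This fails: take r = 6. Then 6² = 36 ≡ 1 (mod 7), yet 6 ≡ 6 (mod 7), not 1.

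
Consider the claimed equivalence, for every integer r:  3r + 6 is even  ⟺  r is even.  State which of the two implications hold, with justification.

(⇒) Suppose 3r + 6 is even. Since 3 is odd, 3r and r have the same parity, so 3r + 6 ≡ r + 6 (mod 2). As 6 is even, 3r + 6 is even exactly when r is even. Thus r is even.

(⇐) Conversely, suppose r is even; write r = 2j. Then 3r + 6 = 3·(2j) + 6 = 2·3j + 6, which is even.

Both directions hold.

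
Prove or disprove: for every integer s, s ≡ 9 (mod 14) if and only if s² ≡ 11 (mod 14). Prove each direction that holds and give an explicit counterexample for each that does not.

(⟸) This fails: take s = 5. Then 5² = 25 ≡ 11 (mod 14), yet 5 ≡ 5 (mod 14), not 9.

(⟹) Suppose s ≡ 9 (mod 14). Write s = 14j + 9. Then (14j + 9)² = 196j² + 252j + 81 = 14(14j² + 18j + 5) + 11, so s² ≡ 11 (mod 14).

The forward direction holds; the converse fails.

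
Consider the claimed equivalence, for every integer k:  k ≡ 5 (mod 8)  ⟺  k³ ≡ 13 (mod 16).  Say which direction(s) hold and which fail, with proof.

(⇒) fails; (⇐) holds.

Converse. The residues r modulo 16 with r³ ≡ 13 (mod 16) are exactly {5}, and each is ≡ 5 (mod 8).

Forward direction. This fails: take k = 13. Then 13 ≡ 5 (mod 8), but 13³ = 2197 ≡ 5 (mod 16), not 13.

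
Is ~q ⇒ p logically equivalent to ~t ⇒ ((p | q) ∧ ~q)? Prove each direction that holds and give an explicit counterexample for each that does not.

Neither direction holds.

(⟹) This fails. Under p = F, t = F, q = T, the left side is true but the right side is false.

(⟸) This fails. Under p = F, t = T, q = F, the left side is false but the right side is true.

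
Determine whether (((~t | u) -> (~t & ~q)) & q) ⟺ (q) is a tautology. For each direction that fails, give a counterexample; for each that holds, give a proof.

Not equivalent: only (⇒) holds.

[⇐] This fails. Under q = T, u = F, t = F, the left side is false but the right side is true.

[⇒] Assume the antecedent. If q is true, q reduces to true regardless of the other variables. If q is false, the antecedent cannot hold. Either way q holds.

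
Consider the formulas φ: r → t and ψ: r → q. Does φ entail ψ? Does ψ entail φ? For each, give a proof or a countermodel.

(⇒) This fails. Under q = F, t = T, r = T, the left side is true but the right side is false.

(⇐) This fails. Under q = T, t = F, r = T, the left side is false but the right side is true.

Neither direction holds.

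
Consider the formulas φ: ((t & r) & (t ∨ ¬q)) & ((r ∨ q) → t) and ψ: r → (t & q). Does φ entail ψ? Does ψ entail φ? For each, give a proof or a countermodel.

Both directions fail.

[⇒] This fails. Under q = F, r = T, t = T, the left side is true but the right side is false.

[⇐] This fails. Under q = F, r = F, t = F, the left side is false but the right side is true.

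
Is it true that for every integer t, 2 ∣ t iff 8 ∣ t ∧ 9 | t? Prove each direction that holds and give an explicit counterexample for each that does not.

Converse. Suppose 8 ∣ t and 9 ∣ t. Any common multiple of 8 and 9 is a multiple of their lcm; here gcd(8, 9) = 1, so lcm(8, 9) = 8·9 = 72, so 72 ∣ t. Since 2 ∣ 72, it follows that 2 ∣ t.

Forward direction. This fails: take t = 2. Certainly 2 ∣ 2, but 8 ∤ 2.

The forward direction fails; the converse holds.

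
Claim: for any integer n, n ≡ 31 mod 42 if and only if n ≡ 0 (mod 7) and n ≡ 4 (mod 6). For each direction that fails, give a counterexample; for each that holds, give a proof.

[⇒] This fails: n = 31 gives 31 ≡ 31 (mod 42) but 31 ≡ 3 (mod 7), so the conjunction on the right does not hold.

[⇐] This fails: n = 28 satisfies both congruences on the right (28 ≡ 0 mod 7 and 28 ≡ 4 mod 6) yet 28 ≡ 28 (mod 42), not 31.

Neither direction holds.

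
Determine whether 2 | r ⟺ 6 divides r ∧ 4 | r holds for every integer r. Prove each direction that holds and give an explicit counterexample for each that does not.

(⇐) Suppose 6 ∣ r and 4 ∣ r. Any common multiple of 6 and 4 is a multiple of their lcm; here lcm(6, 4) = 6·4/gcd(6, 4) = 24/2 = 12, so 12 ∣ r. Since 2 ∣ 12, it follows that 2 ∣ r.

(⇒) This fails: take r = 2. Certainly 2 ∣ 2, but 6 ∤ 2.

Only the reverse direction holds.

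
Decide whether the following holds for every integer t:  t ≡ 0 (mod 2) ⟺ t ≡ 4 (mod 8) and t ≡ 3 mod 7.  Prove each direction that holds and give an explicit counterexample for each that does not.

[⇒] This fails: t = 0 gives 0 ≡ 0 (mod 2) but 0 ≡ 0 (mod 8), so the conjunction on the right does not hold.

[⇐] Conversely, if t ≡ 4 (mod 8) and t ≡ 3 (mod 7), then by the Chinese remainder theorem t ≡ 52 (mod 56). Since 52 ≡ 0 (mod 2) and 2 ∣ 56, we get t ≡ 0 (mod 2).

Not equivalent: only (⇐) holds.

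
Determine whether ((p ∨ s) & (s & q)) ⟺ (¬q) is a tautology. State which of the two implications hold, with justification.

(⟹) This fails. Under s = T, p = F, q = T, the left side is true but the right side is false.

(⟸) This fails. Under s = F, p = F, q = F, the left side is false but the right side is true.

Neither direction holds.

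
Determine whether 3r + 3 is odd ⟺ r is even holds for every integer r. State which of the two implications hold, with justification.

Both implications hold.

[⇒] Suppose 3r + 3 is odd. Since 3 is odd, 3r and r have the same parity, so 3r + 3 ≡ r + 3 (mod 2). As 3 is odd, 3r + 3 is odd exactly when r is even. Thus r is even.

[⇐] Conversely, suppose r is even; write r = 2j. Then 3r + 3 = 3·(2j) + 3 = 2·3j + 3, which is odd.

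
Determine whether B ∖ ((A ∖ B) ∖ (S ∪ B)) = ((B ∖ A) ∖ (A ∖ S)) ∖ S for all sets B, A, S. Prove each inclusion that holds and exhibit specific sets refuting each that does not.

Forward inclusion. This inclusion fails. Take B = {1}, A = {1}, S = ∅; then 1 ∈ B ∖ ((A ∖ B) ∖ (S ∪ B)) but 1 ∉ ((B ∖ A) ∖ (A ∖ S)) ∖ S.

Reverse inclusion. Let x ∈ ((B ∖ A) ∖ (A ∖ S)) ∖ S. Then x ∈ B and x ∉ A, S, from which x ∈ B ∖ ((A ∖ B) ∖ (S ∪ B)).

Only the reverse inclusion holds.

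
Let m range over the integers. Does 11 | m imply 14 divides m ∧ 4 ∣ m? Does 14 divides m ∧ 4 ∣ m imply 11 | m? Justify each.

Neither direction holds.

(⇒) This fails: take m = 11. Certainly 11 ∣ 11, but 14 ∤ 11.

(⇐) This fails: take m = 28. Both 14 ∣ 28 and 4 ∣ 28, yet 28 is not a multiple of 11 (since 28 = 2·11 + 6), so 11 ∤ 28.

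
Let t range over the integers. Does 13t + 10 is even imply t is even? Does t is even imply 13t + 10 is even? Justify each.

Both directions hold.

(⟸) Suppose t is even; write t = 2j. Then 13t + 10 = 13·(2j) + 10 = 2·13j + 10, which is even.

(⟹) Suppose 13t + 10 is even. Since 13 is odd, 13t and t have the same parity, so 13t + 10 ≡ t + 10 (mod 2). As 10 is even, 13t + 10 is even exactly when t is even. Thus t is even.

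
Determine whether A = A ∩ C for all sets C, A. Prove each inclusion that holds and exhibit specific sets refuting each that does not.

Only the reverse inclusion holds.

(⟹) This inclusion fails. Take C = ∅, A = {1}; then 1 ∈ A but 1 ∉ A ∩ C.

(⟸) Let x ∈ A ∩ C. Then x ∈ C ∩ A, from which x ∈ A.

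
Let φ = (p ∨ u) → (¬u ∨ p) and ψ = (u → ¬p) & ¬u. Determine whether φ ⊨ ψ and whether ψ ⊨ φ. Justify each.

Only the converse holds.

Forward direction. This fails. Under u = T, p = T, the left side is true but the right side is false.

Converse. Assume the antecedent. If u is true, the antecedent cannot hold. If u is false, (p ∨ u) → (¬u ∨ p) reduces to true regardless of the other variables. Either way (p ∨ u) → (¬u ∨ p) holds.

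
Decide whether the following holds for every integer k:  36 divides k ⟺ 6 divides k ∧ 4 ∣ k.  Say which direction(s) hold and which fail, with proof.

Only the forward implication holds.

Forward direction. If 36 ∣ k, write k = 36q. Since 36 = 6·6, k = 6·(6q), so 6 ∣ k; and since 36 = 9·4, k = 4·(9q), so 4 ∣ k.

Converse. This fails: take k = 12. Both 6 ∣ 12 and 4 ∣ 12, yet 12 is not a multiple of 36 (since 12 = 0·36 + 12), so 36 ∤ 12.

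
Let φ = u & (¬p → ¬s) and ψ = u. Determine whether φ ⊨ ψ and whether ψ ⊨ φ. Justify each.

Not equivalent: only (⇒) holds.

(⟹) Assume the antecedent. If s is true, the antecedent forces (s = T, p = T, u = T), and u holds there. If s is false, the antecedent forces (s = F, p = F, u = T) or (s = F, p = T, u = T), and u holds there. Either way u holds.

(⟸) This fails. Under s = T, p = F, u = T, the left side is false but the right side is true.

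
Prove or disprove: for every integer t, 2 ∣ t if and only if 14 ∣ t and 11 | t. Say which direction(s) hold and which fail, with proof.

Not equivalent: only (⇐) holds.

(⟹) This fails: take t = 2. Certainly 2 ∣ 2, but 14 ∤ 2.

(⟸) Suppose 14 ∣ t and 11 ∣ t. Any common multiple of 14 and 11 is a multiple of their lcm; here gcd(14, 11) = 1, so lcm(14, 11) = 14·11 = 154, so 154 ∣ t. Since 2 ∣ 154, it follows that 2 ∣ t.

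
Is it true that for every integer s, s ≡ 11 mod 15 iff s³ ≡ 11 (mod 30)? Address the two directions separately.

(⟹) This fails: take s = 26. Then 26 ≡ 11 (mod 15), but 26³ = 17576 ≡ 26 (mod 30), not 11.

(⟸) Conversely, the residues r modulo 30 with r³ ≡ 11 (mod 30) are exactly {11}, and each is ≡ 11 (mod 15).

Only the converse holds.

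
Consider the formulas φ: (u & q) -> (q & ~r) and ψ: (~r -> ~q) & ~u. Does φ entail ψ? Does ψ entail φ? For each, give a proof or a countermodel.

Not equivalent: only (⇐) holds.

(⟹) This fails. Under u = T, q = F, r = F, the left side is true but the right side is false.

(⟸) Assume the antecedent. If u is true, the antecedent cannot hold. If u is false, (u & q) -> (q & ~r) reduces to true regardless of the other variables. Either way (u & q) -> (q & ~r) holds.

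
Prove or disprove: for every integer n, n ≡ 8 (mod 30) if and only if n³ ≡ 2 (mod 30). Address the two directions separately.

Both directions hold.

(⇒) Suppose n ≡ 8 (mod 30). Write n = 30j + 8. Then (30j + 8)³ = 27000j³ + 21600j² + 5760j + 512 = 30(900j³ + 720j² + 192j + 17) + 2, so n³ ≡ 2 (mod 30).

(⇐) Conversely, suppose n³ ≡ 2 (mod 30). The only residue r in {0, …, 29} with r³ ≡ 2 (mod 30) is r = 8, so n ≡ 8 (mod 30).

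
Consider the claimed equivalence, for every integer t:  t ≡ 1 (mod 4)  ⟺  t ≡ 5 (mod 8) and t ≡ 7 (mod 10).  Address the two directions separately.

[⇒] This fails: t = 1 gives 1 ≡ 1 (mod 4) but 1 ≡ 1 (mod 8), so the conjunction on the right does not hold.

[⇐] Conversely, if t ≡ 5 (mod 8) and t ≡ 7 (mod 10), then by the Chinese remainder theorem t ≡ 37 (mod 40). Since 37 ≡ 1 (mod 4) and 4 ∣ 40, we get t ≡ 1 (mod 4).

Only the converse holds.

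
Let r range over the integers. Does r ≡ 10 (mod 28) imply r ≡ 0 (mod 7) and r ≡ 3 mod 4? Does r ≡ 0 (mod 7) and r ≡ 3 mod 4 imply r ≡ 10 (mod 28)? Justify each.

Neither direction holds.

(⇒) This fails: r = 10 gives 10 ≡ 10 (mod 28) but 10 ≡ 3 (mod 7), so the conjunction on the right does not hold.

(⇐) This fails: r = 7 satisfies both congruences on the right (7 ≡ 0 mod 7 and 7 ≡ 3 mod 4) yet 7 ≡ 7 (mod 28), not 10.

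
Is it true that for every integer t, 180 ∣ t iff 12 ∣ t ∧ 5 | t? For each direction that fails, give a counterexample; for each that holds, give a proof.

[⇒] If 180 ∣ t, write t = 180q. Since 180 = 15·12, t = 12·(15q), so 12 ∣ t; and since 180 = 36·5, t = 5·(36q), so 5 ∣ t.

[⇐] This fails: take t = 60. Both 12 ∣ 60 and 5 ∣ 60, yet 60 is not a multiple of 180 (since 60 = 0·180 + 60), so 180 ∤ 60.

Not equivalent: only (⇒) holds.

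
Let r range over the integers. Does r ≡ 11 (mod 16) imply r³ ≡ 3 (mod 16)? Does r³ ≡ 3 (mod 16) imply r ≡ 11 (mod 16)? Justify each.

The biconditional holds.

(⇒) Suppose r ≡ 11 (mod 16). Write r = 16j + 11. Then (16j + 11)³ = 4096j³ + 8448j² + 5808j + 1331 = 16(256j³ + 528j² + 363j + 83) + 3, so r³ ≡ 3 (mod 16).

(⇐) Conversely, suppose r³ ≡ 3 (mod 16). The only residue r in {0, …, 15} with r³ ≡ 3 (mod 16) is r = 11, so r ≡ 11 (mod 16).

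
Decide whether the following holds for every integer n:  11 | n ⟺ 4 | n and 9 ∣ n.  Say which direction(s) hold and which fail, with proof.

Both directions fail.

[⇒] This fails: take n = 11. Certainly 11 ∣ 11, but 4 ∤ 11.

[⇐] This fails: take n = 36. Both 4 ∣ 36 and 9 ∣ 36, yet 36 is not a multiple of 11 (since 36 = 3·11 + 3), so 11 ∤ 36.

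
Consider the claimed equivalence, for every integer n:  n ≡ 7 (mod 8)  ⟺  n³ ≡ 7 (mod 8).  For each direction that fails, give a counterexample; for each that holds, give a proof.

The biconditional holds.

(⇒) Suppose n ≡ 7 (mod 8). Write n = 8j + 7. Then (8j + 7)³ = 512j³ + 1344j² + 1176j + 343 = 8(64j³ + 168j² + 147j + 42) + 7, so n³ ≡ 7 (mod 8).

(⇐) Conversely, suppose n³ ≡ 7 (mod 8). The only residue r in {0, …, 7} with r³ ≡ 7 (mod 8) is r = 7, so n ≡ 7 (mod 8).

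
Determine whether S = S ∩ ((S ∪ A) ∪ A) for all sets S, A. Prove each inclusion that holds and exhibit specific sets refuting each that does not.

(⟹) Let x ∈ S. Then either x ∈ S and x ∉ A; or x ∈ S ∩ A. In each case x ∈ S ∩ ((S ∪ A) ∪ A), so S ⊆ S ∩ ((S ∪ A) ∪ A).

(⟸) Let x ∈ S ∩ ((S ∪ A) ∪ A). Then either x ∈ S and x ∉ A; or x ∈ S ∩ A. In each case x ∈ S, so S ∩ ((S ∪ A) ∪ A) ⊆ S.

The two sets are equal.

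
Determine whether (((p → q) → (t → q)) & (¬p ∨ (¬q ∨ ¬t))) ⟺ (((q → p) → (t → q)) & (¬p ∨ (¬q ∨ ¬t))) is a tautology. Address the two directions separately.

(⇒) fails; (⇐) holds.

(⇒) This fails. Under t = T, p = T, q = F, the left side is true but the right side is false.

(⇐) Assume the antecedent. If t is true, the antecedent forces (t = T, p = F, q = T), and the consequent holds there. If t is false, the consequent reduces to true regardless of the other variables. Either way the consequent holds.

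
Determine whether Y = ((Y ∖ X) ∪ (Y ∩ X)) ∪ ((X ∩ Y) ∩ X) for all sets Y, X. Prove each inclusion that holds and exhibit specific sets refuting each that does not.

(⟸) Let x ∈ ((Y ∖ X) ∪ (Y ∩ X)) ∪ ((X ∩ Y) ∩ X). Then either x ∈ Y and x ∉ X; or x ∈ Y ∩ X. In each case x ∈ Y, so ((Y ∖ X) ∪ (Y ∩ X)) ∪ ((X ∩ Y) ∩ X) ⊆ Y.

(⟹) Let x ∈ Y. Then either x ∈ Y and x ∉ X; or x ∈ Y ∩ X. In each case x ∈ ((Y ∖ X) ∪ (Y ∩ X)) ∪ ((X ∩ Y) ∩ X), so Y ⊆ ((Y ∖ X) ∪ (Y ∩ X)) ∪ ((X ∩ Y) ∩ X).

The two sets are equal.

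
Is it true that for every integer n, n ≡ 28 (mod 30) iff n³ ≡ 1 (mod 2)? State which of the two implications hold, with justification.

Neither implication holds.

(→) This fails: take n = 28. Then 28 ≡ 28 (mod 30), but 28³ = 21952 ≡ 0 (mod 2), not 1.

(←) This fails: take n = 1. Then 1³ = 1 ≡ 1 (mod 2), yet 1 ≡ 1 (mod 30), not 28.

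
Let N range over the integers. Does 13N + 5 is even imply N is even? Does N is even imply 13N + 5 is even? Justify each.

(→) This fails: N = 7 gives 13N + 5 = 96, which is even, but 7 is odd, not even.

(←) This also fails: N = 2 is even, but 13N + 5 = 31 is odd, not even.

Both directions fail.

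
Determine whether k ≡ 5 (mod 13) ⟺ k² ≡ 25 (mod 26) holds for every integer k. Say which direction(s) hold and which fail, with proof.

(⇒) fails and (⇐) fails.

(⇒) This fails: take k = 18. Then 18 ≡ 5 (mod 13), but 18² = 324 ≡ 12 (mod 26), not 25.

(⇐) This fails: take k = 21. Then 21² = 441 ≡ 25 (mod 26), yet 21 ≡ 8 (mod 13), not 5.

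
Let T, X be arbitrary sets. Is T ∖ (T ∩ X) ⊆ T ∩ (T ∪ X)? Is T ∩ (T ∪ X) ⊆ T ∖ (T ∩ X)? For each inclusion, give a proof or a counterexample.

(⟸) This inclusion fails. Take T = {1}, X = {1}; then 1 ∈ T ∩ (T ∪ X) but 1 ∉ T ∖ (T ∩ X).

(⟹) Let x ∈ T ∖ (T ∩ X). Then x ∈ T and x ∉ X, from which x ∈ T ∩ (T ∪ X).

Only the forward inclusion holds.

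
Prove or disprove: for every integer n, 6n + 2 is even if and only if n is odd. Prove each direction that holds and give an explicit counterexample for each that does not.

Forward direction. This fails: take n = 4. Then 6n + 2 = 26, which is even, yet n = 4 is even, not odd.

Converse. Suppose n is odd. Since 6 is even, 6n is even for every n, so 6n + 2 has the same parity as 2, which is even. Hence 6n + 2 is even.

Only the converse holds.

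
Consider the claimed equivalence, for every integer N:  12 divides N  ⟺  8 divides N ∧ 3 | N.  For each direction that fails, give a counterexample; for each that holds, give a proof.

(⇒) fails; (⇐) holds.

[⇒] This fails: take N = 12. Certainly 12 ∣ 12, but 8 ∤ 12.

[⇐] Suppose 8 ∣ N and 3 ∣ N. Any common multiple of 8 and 3 is a multiple of their lcm; here gcd(8, 3) = 1, so lcm(8, 3) = 8·3 = 24, so 24 ∣ N. Since 12 ∣ 24, it follows that 12 ∣ N.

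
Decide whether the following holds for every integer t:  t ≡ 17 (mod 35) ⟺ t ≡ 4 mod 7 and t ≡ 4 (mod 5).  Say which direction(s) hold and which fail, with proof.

(⟹) This fails: t = 17 gives 17 ≡ 17 (mod 35) but 17 ≡ 3 (mod 7), so the conjunction on the right does not hold.

(⟸) This fails: t = 4 satisfies both congruences on the right (4 ≡ 4 mod 7 and 4 ≡ 4 mod 5) yet 4 ≡ 4 (mod 35), not 17.

Neither implication holds.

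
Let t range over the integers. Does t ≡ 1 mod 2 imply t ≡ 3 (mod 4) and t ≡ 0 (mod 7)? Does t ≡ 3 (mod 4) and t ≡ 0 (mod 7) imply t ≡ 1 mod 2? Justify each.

(→) This fails: t = 1 gives 1 ≡ 1 (mod 2) but 1 ≡ 1 (mod 4), so the conjunction on the right does not hold.

(←) Conversely, if t ≡ 3 (mod 4) and t ≡ 0 (mod 7), then by the Chinese remainder theorem t ≡ 7 (mod 28). Since 7 ≡ 1 (mod 2) and 2 ∣ 28, we get t ≡ 1 (mod 2).

Only the reverse direction holds.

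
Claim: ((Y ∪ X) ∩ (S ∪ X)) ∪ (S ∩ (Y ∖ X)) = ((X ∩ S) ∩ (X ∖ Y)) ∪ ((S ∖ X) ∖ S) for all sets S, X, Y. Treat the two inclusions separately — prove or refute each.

The sets are not equal: only the reverse inclusion holds.

(⟹) This inclusion fails. Take S = ∅, X = {1}, Y = ∅; then 1 ∈ ((Y ∪ X) ∩ (S ∪ X)) ∪ (S ∩ (Y ∖ X)) but 1 ∉ ((X ∩ S) ∩ (X ∖ Y)) ∪ ((S ∖ X) ∖ S).

(⟸) Let x ∈ ((X ∩ S) ∩ (X ∖ Y)) ∪ ((S ∖ X) ∖ S). Then x ∈ S ∩ X and x ∉ Y, from which x ∈ ((Y ∪ X) ∩ (S ∪ X)) ∪ (S ∩ (Y ∖ X)).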